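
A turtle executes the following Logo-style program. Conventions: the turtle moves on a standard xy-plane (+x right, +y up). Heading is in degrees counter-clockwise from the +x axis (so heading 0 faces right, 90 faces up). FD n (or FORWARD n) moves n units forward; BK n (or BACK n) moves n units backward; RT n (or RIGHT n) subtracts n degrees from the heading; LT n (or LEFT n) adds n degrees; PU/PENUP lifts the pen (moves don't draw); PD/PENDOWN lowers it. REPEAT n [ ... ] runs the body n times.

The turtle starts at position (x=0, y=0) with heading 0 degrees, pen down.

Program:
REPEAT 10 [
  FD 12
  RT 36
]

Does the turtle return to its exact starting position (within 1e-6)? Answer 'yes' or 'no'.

Answer: yes

Derivation:
Executing turtle program step by step:
Start: pos=(0,0), heading=0, pen down
REPEAT 10 [
  -- iteration 1/10 --
  FD 12: (0,0) -> (12,0) [heading=0, draw]
  RT 36: heading 0 -> 324
  -- iteration 2/10 --
  FD 12: (12,0) -> (21.708,-7.053) [heading=324, draw]
  RT 36: heading 324 -> 288
  -- iteration 3/10 --
  FD 12: (21.708,-7.053) -> (25.416,-18.466) [heading=288, draw]
  RT 36: heading 288 -> 252
  -- iteration 4/10 --
  FD 12: (25.416,-18.466) -> (21.708,-29.879) [heading=252, draw]
  RT 36: heading 252 -> 216
  -- iteration 5/10 --
  FD 12: (21.708,-29.879) -> (12,-36.932) [heading=216, draw]
  RT 36: heading 216 -> 180
  -- iteration 6/10 --
  FD 12: (12,-36.932) -> (0,-36.932) [heading=180, draw]
  RT 36: heading 180 -> 144
  -- iteration 7/10 --
  FD 12: (0,-36.932) -> (-9.708,-29.879) [heading=144, draw]
  RT 36: heading 144 -> 108
  -- iteration 8/10 --
  FD 12: (-9.708,-29.879) -> (-13.416,-18.466) [heading=108, draw]
  RT 36: heading 108 -> 72
  -- iteration 9/10 --
  FD 12: (-13.416,-18.466) -> (-9.708,-7.053) [heading=72, draw]
  RT 36: heading 72 -> 36
  -- iteration 10/10 --
  FD 12: (-9.708,-7.053) -> (0,0) [heading=36, draw]
  RT 36: heading 36 -> 0
]
Final: pos=(0,0), heading=0, 10 segment(s) drawn

Start position: (0, 0)
Final position: (0, 0)
Distance = 0; < 1e-6 -> CLOSED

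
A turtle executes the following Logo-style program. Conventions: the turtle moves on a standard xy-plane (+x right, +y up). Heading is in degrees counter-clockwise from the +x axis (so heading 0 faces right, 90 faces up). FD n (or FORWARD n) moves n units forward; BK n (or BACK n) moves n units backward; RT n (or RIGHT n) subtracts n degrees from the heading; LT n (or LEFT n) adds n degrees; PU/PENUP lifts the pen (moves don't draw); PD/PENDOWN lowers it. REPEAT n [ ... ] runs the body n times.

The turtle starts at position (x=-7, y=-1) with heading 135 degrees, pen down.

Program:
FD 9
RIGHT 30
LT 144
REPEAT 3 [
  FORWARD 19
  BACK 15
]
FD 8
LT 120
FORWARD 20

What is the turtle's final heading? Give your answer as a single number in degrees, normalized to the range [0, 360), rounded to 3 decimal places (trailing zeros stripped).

Answer: 9

Derivation:
Executing turtle program step by step:
Start: pos=(-7,-1), heading=135, pen down
FD 9: (-7,-1) -> (-13.364,5.364) [heading=135, draw]
RT 30: heading 135 -> 105
LT 144: heading 105 -> 249
REPEAT 3 [
  -- iteration 1/3 --
  FD 19: (-13.364,5.364) -> (-20.173,-12.374) [heading=249, draw]
  BK 15: (-20.173,-12.374) -> (-14.797,1.63) [heading=249, draw]
  -- iteration 2/3 --
  FD 19: (-14.797,1.63) -> (-21.606,-16.108) [heading=249, draw]
  BK 15: (-21.606,-16.108) -> (-16.231,-2.105) [heading=249, draw]
  -- iteration 3/3 --
  FD 19: (-16.231,-2.105) -> (-23.04,-19.843) [heading=249, draw]
  BK 15: (-23.04,-19.843) -> (-17.664,-5.839) [heading=249, draw]
]
FD 8: (-17.664,-5.839) -> (-20.531,-13.308) [heading=249, draw]
LT 120: heading 249 -> 9
FD 20: (-20.531,-13.308) -> (-0.778,-10.179) [heading=9, draw]
Final: pos=(-0.778,-10.179), heading=9, 9 segment(s) drawn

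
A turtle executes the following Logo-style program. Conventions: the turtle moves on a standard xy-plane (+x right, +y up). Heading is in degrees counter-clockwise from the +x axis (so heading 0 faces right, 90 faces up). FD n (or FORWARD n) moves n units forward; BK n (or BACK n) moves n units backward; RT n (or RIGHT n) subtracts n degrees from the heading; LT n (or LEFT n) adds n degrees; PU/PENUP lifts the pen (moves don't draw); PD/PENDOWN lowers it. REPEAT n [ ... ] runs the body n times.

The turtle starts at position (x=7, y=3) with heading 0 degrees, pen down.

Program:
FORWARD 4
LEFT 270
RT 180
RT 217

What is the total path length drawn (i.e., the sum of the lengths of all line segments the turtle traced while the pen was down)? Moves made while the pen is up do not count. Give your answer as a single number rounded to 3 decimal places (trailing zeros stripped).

Answer: 4

Derivation:
Executing turtle program step by step:
Start: pos=(7,3), heading=0, pen down
FD 4: (7,3) -> (11,3) [heading=0, draw]
LT 270: heading 0 -> 270
RT 180: heading 270 -> 90
RT 217: heading 90 -> 233
Final: pos=(11,3), heading=233, 1 segment(s) drawn

Segment lengths:
  seg 1: (7,3) -> (11,3), length = 4
Total = 4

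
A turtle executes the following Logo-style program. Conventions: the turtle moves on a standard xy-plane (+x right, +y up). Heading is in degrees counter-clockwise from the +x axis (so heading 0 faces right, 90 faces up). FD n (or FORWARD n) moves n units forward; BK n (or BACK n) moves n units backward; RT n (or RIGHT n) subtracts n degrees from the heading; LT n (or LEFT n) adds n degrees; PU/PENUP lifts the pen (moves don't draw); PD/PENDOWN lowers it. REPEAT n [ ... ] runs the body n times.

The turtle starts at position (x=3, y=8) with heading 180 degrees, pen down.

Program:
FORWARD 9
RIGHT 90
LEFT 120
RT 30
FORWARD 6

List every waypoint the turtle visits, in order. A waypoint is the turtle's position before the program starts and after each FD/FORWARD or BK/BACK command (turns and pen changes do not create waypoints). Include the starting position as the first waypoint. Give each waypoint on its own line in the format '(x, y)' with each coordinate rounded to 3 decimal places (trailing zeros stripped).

Executing turtle program step by step:
Start: pos=(3,8), heading=180, pen down
FD 9: (3,8) -> (-6,8) [heading=180, draw]
RT 90: heading 180 -> 90
LT 120: heading 90 -> 210
RT 30: heading 210 -> 180
FD 6: (-6,8) -> (-12,8) [heading=180, draw]
Final: pos=(-12,8), heading=180, 2 segment(s) drawn
Waypoints (3 total):
(3, 8)
(-6, 8)
(-12, 8)

Answer: (3, 8)
(-6, 8)
(-12, 8)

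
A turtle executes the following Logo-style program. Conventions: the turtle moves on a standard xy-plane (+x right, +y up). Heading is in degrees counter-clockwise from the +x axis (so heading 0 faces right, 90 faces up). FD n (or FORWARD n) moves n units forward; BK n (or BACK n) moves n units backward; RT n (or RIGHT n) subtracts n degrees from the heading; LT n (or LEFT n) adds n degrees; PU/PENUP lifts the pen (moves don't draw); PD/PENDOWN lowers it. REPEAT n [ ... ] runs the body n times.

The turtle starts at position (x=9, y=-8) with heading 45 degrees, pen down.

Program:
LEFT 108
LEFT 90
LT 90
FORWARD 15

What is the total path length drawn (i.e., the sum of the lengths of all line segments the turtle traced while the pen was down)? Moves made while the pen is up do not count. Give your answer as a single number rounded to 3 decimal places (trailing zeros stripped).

Answer: 15

Derivation:
Executing turtle program step by step:
Start: pos=(9,-8), heading=45, pen down
LT 108: heading 45 -> 153
LT 90: heading 153 -> 243
LT 90: heading 243 -> 333
FD 15: (9,-8) -> (22.365,-14.81) [heading=333, draw]
Final: pos=(22.365,-14.81), heading=333, 1 segment(s) drawn

Segment lengths:
  seg 1: (9,-8) -> (22.365,-14.81), length = 15
Total = 15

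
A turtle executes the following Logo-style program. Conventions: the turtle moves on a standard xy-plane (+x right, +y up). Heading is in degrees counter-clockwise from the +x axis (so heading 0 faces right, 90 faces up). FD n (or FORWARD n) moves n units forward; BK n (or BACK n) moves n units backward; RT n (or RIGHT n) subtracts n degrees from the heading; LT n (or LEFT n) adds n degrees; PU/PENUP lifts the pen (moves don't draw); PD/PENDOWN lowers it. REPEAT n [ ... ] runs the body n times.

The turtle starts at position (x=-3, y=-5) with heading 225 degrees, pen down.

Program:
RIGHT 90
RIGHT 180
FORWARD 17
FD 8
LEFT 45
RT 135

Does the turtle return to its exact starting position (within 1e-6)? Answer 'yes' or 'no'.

Executing turtle program step by step:
Start: pos=(-3,-5), heading=225, pen down
RT 90: heading 225 -> 135
RT 180: heading 135 -> 315
FD 17: (-3,-5) -> (9.021,-17.021) [heading=315, draw]
FD 8: (9.021,-17.021) -> (14.678,-22.678) [heading=315, draw]
LT 45: heading 315 -> 0
RT 135: heading 0 -> 225
Final: pos=(14.678,-22.678), heading=225, 2 segment(s) drawn

Start position: (-3, -5)
Final position: (14.678, -22.678)
Distance = 25; >= 1e-6 -> NOT closed

Answer: no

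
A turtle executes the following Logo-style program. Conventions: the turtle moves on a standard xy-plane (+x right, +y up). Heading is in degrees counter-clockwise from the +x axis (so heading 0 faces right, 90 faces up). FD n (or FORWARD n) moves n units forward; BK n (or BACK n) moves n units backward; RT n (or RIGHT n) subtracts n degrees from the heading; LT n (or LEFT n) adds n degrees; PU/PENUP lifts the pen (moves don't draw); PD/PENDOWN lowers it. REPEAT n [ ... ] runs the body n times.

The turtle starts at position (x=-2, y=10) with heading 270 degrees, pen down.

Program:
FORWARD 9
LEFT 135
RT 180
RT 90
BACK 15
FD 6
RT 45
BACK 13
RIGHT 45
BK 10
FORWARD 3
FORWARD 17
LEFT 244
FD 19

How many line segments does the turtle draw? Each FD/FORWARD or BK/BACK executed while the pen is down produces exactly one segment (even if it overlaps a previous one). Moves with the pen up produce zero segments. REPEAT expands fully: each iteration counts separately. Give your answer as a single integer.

Answer: 8

Derivation:
Executing turtle program step by step:
Start: pos=(-2,10), heading=270, pen down
FD 9: (-2,10) -> (-2,1) [heading=270, draw]
LT 135: heading 270 -> 45
RT 180: heading 45 -> 225
RT 90: heading 225 -> 135
BK 15: (-2,1) -> (8.607,-9.607) [heading=135, draw]
FD 6: (8.607,-9.607) -> (4.364,-5.364) [heading=135, draw]
RT 45: heading 135 -> 90
BK 13: (4.364,-5.364) -> (4.364,-18.364) [heading=90, draw]
RT 45: heading 90 -> 45
BK 10: (4.364,-18.364) -> (-2.707,-25.435) [heading=45, draw]
FD 3: (-2.707,-25.435) -> (-0.586,-23.314) [heading=45, draw]
FD 17: (-0.586,-23.314) -> (11.435,-11.293) [heading=45, draw]
LT 244: heading 45 -> 289
FD 19: (11.435,-11.293) -> (17.621,-29.258) [heading=289, draw]
Final: pos=(17.621,-29.258), heading=289, 8 segment(s) drawn
Segments drawn: 8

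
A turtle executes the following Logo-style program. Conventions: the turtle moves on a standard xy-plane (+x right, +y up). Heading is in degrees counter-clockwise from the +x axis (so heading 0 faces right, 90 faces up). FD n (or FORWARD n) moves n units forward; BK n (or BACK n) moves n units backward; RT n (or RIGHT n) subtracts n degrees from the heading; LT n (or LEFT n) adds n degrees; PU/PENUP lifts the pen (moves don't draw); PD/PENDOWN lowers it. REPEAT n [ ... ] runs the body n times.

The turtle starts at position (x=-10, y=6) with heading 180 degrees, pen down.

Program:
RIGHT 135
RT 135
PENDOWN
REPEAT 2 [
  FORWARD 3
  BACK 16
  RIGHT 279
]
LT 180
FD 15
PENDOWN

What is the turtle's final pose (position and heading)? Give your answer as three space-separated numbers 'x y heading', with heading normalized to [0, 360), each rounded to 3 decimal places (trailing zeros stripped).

Answer: -27.475 6.768 252

Derivation:
Executing turtle program step by step:
Start: pos=(-10,6), heading=180, pen down
RT 135: heading 180 -> 45
RT 135: heading 45 -> 270
PD: pen down
REPEAT 2 [
  -- iteration 1/2 --
  FD 3: (-10,6) -> (-10,3) [heading=270, draw]
  BK 16: (-10,3) -> (-10,19) [heading=270, draw]
  RT 279: heading 270 -> 351
  -- iteration 2/2 --
  FD 3: (-10,19) -> (-7.037,18.531) [heading=351, draw]
  BK 16: (-7.037,18.531) -> (-22.84,21.034) [heading=351, draw]
  RT 279: heading 351 -> 72
]
LT 180: heading 72 -> 252
FD 15: (-22.84,21.034) -> (-27.475,6.768) [heading=252, draw]
PD: pen down
Final: pos=(-27.475,6.768), heading=252, 5 segment(s) drawn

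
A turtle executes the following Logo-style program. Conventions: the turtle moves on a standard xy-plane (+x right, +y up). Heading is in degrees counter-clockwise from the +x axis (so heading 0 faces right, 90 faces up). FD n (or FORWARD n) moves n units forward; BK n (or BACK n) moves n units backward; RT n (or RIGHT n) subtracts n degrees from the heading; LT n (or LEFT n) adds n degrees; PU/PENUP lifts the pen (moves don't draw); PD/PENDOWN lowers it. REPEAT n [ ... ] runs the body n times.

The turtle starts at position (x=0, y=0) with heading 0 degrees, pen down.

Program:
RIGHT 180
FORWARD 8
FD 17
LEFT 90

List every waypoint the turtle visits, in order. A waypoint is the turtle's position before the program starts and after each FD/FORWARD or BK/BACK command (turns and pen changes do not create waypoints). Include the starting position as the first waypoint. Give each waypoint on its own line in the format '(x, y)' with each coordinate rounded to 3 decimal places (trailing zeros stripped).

Executing turtle program step by step:
Start: pos=(0,0), heading=0, pen down
RT 180: heading 0 -> 180
FD 8: (0,0) -> (-8,0) [heading=180, draw]
FD 17: (-8,0) -> (-25,0) [heading=180, draw]
LT 90: heading 180 -> 270
Final: pos=(-25,0), heading=270, 2 segment(s) drawn
Waypoints (3 total):
(0, 0)
(-8, 0)
(-25, 0)

Answer: (0, 0)
(-8, 0)
(-25, 0)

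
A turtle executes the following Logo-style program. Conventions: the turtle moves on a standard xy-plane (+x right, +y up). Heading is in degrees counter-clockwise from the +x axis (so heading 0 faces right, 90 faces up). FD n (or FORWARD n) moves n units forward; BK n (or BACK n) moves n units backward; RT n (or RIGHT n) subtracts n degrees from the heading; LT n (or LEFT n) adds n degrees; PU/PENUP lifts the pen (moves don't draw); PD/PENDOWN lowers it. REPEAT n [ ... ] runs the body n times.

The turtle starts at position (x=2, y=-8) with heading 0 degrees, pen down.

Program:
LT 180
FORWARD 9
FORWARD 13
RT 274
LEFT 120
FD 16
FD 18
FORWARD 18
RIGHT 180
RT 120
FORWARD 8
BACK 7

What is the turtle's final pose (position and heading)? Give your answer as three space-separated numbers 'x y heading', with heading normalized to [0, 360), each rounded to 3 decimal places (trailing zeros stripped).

Answer: 26.807 15.793 86

Derivation:
Executing turtle program step by step:
Start: pos=(2,-8), heading=0, pen down
LT 180: heading 0 -> 180
FD 9: (2,-8) -> (-7,-8) [heading=180, draw]
FD 13: (-7,-8) -> (-20,-8) [heading=180, draw]
RT 274: heading 180 -> 266
LT 120: heading 266 -> 26
FD 16: (-20,-8) -> (-5.619,-0.986) [heading=26, draw]
FD 18: (-5.619,-0.986) -> (10.559,6.905) [heading=26, draw]
FD 18: (10.559,6.905) -> (26.737,14.795) [heading=26, draw]
RT 180: heading 26 -> 206
RT 120: heading 206 -> 86
FD 8: (26.737,14.795) -> (27.295,22.776) [heading=86, draw]
BK 7: (27.295,22.776) -> (26.807,15.793) [heading=86, draw]
Final: pos=(26.807,15.793), heading=86, 7 segment(s) drawn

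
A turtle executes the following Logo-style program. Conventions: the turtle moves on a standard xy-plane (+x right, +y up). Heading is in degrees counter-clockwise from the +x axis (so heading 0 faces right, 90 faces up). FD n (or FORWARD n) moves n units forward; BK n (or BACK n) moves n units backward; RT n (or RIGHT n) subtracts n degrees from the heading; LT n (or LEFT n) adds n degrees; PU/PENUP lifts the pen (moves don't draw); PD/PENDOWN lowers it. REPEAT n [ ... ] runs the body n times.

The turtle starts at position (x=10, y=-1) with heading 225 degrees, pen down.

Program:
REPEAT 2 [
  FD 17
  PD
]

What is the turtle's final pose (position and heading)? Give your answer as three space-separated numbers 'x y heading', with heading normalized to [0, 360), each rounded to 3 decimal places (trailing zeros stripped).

Answer: -14.042 -25.042 225

Derivation:
Executing turtle program step by step:
Start: pos=(10,-1), heading=225, pen down
REPEAT 2 [
  -- iteration 1/2 --
  FD 17: (10,-1) -> (-2.021,-13.021) [heading=225, draw]
  PD: pen down
  -- iteration 2/2 --
  FD 17: (-2.021,-13.021) -> (-14.042,-25.042) [heading=225, draw]
  PD: pen down
]
Final: pos=(-14.042,-25.042), heading=225, 2 segment(s) drawn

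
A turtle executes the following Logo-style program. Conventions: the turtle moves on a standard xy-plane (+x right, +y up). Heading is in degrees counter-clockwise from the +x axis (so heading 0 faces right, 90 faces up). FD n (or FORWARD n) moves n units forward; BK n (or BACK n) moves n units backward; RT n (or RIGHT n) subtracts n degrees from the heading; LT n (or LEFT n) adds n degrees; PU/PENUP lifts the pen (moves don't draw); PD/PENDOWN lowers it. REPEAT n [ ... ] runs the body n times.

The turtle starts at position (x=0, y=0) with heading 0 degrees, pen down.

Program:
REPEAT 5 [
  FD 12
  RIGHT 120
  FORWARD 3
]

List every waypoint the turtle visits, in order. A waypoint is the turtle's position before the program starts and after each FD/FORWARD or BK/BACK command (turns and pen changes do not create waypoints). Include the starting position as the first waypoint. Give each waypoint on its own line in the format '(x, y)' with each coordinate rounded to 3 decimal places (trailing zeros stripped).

Answer: (0, 0)
(12, 0)
(10.5, -2.598)
(4.5, -12.99)
(3, -10.392)
(-3, 0)
(0, 0)
(12, 0)
(10.5, -2.598)
(4.5, -12.99)
(3, -10.392)

Derivation:
Executing turtle program step by step:
Start: pos=(0,0), heading=0, pen down
REPEAT 5 [
  -- iteration 1/5 --
  FD 12: (0,0) -> (12,0) [heading=0, draw]
  RT 120: heading 0 -> 240
  FD 3: (12,0) -> (10.5,-2.598) [heading=240, draw]
  -- iteration 2/5 --
  FD 12: (10.5,-2.598) -> (4.5,-12.99) [heading=240, draw]
  RT 120: heading 240 -> 120
  FD 3: (4.5,-12.99) -> (3,-10.392) [heading=120, draw]
  -- iteration 3/5 --
  FD 12: (3,-10.392) -> (-3,0) [heading=120, draw]
  RT 120: heading 120 -> 0
  FD 3: (-3,0) -> (0,0) [heading=0, draw]
  -- iteration 4/5 --
  FD 12: (0,0) -> (12,0) [heading=0, draw]
  RT 120: heading 0 -> 240
  FD 3: (12,0) -> (10.5,-2.598) [heading=240, draw]
  -- iteration 5/5 --
  FD 12: (10.5,-2.598) -> (4.5,-12.99) [heading=240, draw]
  RT 120: heading 240 -> 120
  FD 3: (4.5,-12.99) -> (3,-10.392) [heading=120, draw]
]
Final: pos=(3,-10.392), heading=120, 10 segment(s) drawn
Waypoints (11 total):
(0, 0)
(12, 0)
(10.5, -2.598)
(4.5, -12.99)
(3, -10.392)
(-3, 0)
(0, 0)
(12, 0)
(10.5, -2.598)
(4.5, -12.99)
(3, -10.392)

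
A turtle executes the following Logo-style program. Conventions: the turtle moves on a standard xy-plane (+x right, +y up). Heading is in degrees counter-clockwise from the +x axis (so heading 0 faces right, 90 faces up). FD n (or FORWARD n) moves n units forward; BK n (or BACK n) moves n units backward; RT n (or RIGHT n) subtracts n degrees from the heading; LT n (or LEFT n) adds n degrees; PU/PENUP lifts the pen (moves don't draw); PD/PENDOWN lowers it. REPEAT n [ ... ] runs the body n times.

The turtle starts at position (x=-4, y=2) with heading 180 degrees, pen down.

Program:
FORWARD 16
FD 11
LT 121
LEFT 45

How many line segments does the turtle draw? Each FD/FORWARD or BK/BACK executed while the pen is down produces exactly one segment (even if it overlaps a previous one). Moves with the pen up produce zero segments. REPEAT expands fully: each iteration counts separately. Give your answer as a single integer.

Executing turtle program step by step:
Start: pos=(-4,2), heading=180, pen down
FD 16: (-4,2) -> (-20,2) [heading=180, draw]
FD 11: (-20,2) -> (-31,2) [heading=180, draw]
LT 121: heading 180 -> 301
LT 45: heading 301 -> 346
Final: pos=(-31,2), heading=346, 2 segment(s) drawn
Segments drawn: 2

Answer: 2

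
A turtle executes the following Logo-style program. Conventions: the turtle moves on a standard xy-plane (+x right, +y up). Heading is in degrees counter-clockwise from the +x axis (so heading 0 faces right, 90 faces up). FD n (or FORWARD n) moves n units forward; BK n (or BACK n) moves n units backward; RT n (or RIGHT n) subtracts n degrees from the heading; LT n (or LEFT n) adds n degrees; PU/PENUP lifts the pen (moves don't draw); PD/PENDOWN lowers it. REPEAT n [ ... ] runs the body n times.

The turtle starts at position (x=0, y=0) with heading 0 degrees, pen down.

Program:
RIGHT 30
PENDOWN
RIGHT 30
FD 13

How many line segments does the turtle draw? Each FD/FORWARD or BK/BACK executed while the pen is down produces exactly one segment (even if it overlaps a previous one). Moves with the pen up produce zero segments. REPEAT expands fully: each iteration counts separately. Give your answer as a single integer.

Executing turtle program step by step:
Start: pos=(0,0), heading=0, pen down
RT 30: heading 0 -> 330
PD: pen down
RT 30: heading 330 -> 300
FD 13: (0,0) -> (6.5,-11.258) [heading=300, draw]
Final: pos=(6.5,-11.258), heading=300, 1 segment(s) drawn
Segments drawn: 1

Answer: 1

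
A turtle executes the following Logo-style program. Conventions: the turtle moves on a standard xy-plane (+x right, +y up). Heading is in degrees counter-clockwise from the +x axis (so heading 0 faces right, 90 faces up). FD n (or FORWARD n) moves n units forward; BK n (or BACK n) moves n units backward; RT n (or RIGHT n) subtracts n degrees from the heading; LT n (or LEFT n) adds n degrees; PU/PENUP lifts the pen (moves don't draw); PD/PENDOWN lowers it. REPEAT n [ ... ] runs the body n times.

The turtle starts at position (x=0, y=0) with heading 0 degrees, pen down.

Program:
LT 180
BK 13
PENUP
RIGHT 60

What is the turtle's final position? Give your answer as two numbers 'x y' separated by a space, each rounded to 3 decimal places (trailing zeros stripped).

Answer: 13 0

Derivation:
Executing turtle program step by step:
Start: pos=(0,0), heading=0, pen down
LT 180: heading 0 -> 180
BK 13: (0,0) -> (13,0) [heading=180, draw]
PU: pen up
RT 60: heading 180 -> 120
Final: pos=(13,0), heading=120, 1 segment(s) drawn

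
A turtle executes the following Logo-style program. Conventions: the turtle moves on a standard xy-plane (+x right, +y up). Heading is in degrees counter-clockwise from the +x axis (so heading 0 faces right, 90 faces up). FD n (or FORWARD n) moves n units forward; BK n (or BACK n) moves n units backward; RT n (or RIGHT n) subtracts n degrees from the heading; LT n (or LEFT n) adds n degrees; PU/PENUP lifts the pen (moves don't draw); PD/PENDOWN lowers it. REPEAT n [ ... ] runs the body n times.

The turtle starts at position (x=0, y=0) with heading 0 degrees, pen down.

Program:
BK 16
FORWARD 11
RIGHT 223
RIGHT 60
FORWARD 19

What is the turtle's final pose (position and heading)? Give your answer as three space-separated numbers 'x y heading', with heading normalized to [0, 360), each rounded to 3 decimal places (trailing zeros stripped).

Answer: -0.726 18.513 77

Derivation:
Executing turtle program step by step:
Start: pos=(0,0), heading=0, pen down
BK 16: (0,0) -> (-16,0) [heading=0, draw]
FD 11: (-16,0) -> (-5,0) [heading=0, draw]
RT 223: heading 0 -> 137
RT 60: heading 137 -> 77
FD 19: (-5,0) -> (-0.726,18.513) [heading=77, draw]
Final: pos=(-0.726,18.513), heading=77, 3 segment(s) drawn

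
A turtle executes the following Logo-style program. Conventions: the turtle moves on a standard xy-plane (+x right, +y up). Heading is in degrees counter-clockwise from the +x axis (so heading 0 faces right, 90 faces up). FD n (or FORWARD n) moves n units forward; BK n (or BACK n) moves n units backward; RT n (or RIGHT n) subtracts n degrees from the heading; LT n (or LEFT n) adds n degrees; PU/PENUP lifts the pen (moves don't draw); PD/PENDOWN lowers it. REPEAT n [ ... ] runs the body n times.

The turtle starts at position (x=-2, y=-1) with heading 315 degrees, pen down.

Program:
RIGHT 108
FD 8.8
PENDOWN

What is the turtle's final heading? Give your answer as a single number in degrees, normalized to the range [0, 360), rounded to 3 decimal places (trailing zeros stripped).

Answer: 207

Derivation:
Executing turtle program step by step:
Start: pos=(-2,-1), heading=315, pen down
RT 108: heading 315 -> 207
FD 8.8: (-2,-1) -> (-9.841,-4.995) [heading=207, draw]
PD: pen down
Final: pos=(-9.841,-4.995), heading=207, 1 segment(s) drawn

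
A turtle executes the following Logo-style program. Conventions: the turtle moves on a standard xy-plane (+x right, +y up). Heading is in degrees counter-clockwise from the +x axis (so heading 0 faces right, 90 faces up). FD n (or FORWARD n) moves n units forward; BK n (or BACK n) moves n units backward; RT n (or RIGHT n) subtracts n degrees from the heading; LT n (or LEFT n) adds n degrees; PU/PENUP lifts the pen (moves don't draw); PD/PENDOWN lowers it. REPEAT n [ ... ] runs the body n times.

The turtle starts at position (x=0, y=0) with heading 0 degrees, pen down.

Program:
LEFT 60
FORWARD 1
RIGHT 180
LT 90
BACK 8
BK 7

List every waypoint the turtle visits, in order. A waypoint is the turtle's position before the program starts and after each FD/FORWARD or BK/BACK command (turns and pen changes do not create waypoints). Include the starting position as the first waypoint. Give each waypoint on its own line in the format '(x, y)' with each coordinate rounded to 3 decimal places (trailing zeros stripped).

Executing turtle program step by step:
Start: pos=(0,0), heading=0, pen down
LT 60: heading 0 -> 60
FD 1: (0,0) -> (0.5,0.866) [heading=60, draw]
RT 180: heading 60 -> 240
LT 90: heading 240 -> 330
BK 8: (0.5,0.866) -> (-6.428,4.866) [heading=330, draw]
BK 7: (-6.428,4.866) -> (-12.49,8.366) [heading=330, draw]
Final: pos=(-12.49,8.366), heading=330, 3 segment(s) drawn
Waypoints (4 total):
(0, 0)
(0.5, 0.866)
(-6.428, 4.866)
(-12.49, 8.366)

Answer: (0, 0)
(0.5, 0.866)
(-6.428, 4.866)
(-12.49, 8.366)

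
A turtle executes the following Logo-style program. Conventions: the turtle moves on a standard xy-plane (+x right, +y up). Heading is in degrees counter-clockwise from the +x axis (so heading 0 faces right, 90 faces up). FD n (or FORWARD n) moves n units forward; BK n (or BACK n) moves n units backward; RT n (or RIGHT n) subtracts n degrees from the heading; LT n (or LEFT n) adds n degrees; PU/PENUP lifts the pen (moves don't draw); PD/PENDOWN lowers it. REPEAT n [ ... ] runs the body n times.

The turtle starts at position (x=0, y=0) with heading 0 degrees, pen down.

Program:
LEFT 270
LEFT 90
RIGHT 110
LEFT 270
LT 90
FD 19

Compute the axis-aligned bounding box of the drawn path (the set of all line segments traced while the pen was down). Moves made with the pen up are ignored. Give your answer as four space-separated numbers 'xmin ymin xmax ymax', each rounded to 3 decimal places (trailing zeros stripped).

Answer: -6.498 -17.854 0 0

Derivation:
Executing turtle program step by step:
Start: pos=(0,0), heading=0, pen down
LT 270: heading 0 -> 270
LT 90: heading 270 -> 0
RT 110: heading 0 -> 250
LT 270: heading 250 -> 160
LT 90: heading 160 -> 250
FD 19: (0,0) -> (-6.498,-17.854) [heading=250, draw]
Final: pos=(-6.498,-17.854), heading=250, 1 segment(s) drawn

Segment endpoints: x in {-6.498, 0}, y in {-17.854, 0}
xmin=-6.498, ymin=-17.854, xmax=0, ymax=0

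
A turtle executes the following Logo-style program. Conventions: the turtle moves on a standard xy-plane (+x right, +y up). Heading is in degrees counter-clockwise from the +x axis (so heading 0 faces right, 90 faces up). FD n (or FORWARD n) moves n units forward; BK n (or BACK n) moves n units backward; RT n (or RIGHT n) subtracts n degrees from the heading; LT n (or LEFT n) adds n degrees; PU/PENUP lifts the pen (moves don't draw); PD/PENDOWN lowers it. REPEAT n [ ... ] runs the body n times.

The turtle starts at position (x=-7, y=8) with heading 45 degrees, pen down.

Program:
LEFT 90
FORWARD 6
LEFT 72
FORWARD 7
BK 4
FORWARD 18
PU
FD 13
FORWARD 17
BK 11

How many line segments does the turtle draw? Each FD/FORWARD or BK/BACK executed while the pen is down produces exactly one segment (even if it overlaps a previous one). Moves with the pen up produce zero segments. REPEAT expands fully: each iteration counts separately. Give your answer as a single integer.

Executing turtle program step by step:
Start: pos=(-7,8), heading=45, pen down
LT 90: heading 45 -> 135
FD 6: (-7,8) -> (-11.243,12.243) [heading=135, draw]
LT 72: heading 135 -> 207
FD 7: (-11.243,12.243) -> (-17.48,9.065) [heading=207, draw]
BK 4: (-17.48,9.065) -> (-13.916,10.881) [heading=207, draw]
FD 18: (-13.916,10.881) -> (-29.954,2.709) [heading=207, draw]
PU: pen up
FD 13: (-29.954,2.709) -> (-41.537,-3.193) [heading=207, move]
FD 17: (-41.537,-3.193) -> (-56.684,-10.911) [heading=207, move]
BK 11: (-56.684,-10.911) -> (-46.883,-5.917) [heading=207, move]
Final: pos=(-46.883,-5.917), heading=207, 4 segment(s) drawn
Segments drawn: 4

Answer: 4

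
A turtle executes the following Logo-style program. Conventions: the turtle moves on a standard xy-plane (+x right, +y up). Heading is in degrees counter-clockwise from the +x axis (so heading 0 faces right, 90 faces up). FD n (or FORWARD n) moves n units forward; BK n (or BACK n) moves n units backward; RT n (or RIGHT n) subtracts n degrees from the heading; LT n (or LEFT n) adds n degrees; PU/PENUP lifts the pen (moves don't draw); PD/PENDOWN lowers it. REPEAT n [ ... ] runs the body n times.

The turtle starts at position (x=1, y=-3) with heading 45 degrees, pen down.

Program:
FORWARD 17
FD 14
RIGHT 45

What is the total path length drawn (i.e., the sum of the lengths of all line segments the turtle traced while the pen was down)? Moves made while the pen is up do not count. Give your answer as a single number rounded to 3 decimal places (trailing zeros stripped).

Answer: 31

Derivation:
Executing turtle program step by step:
Start: pos=(1,-3), heading=45, pen down
FD 17: (1,-3) -> (13.021,9.021) [heading=45, draw]
FD 14: (13.021,9.021) -> (22.92,18.92) [heading=45, draw]
RT 45: heading 45 -> 0
Final: pos=(22.92,18.92), heading=0, 2 segment(s) drawn

Segment lengths:
  seg 1: (1,-3) -> (13.021,9.021), length = 17
  seg 2: (13.021,9.021) -> (22.92,18.92), length = 14
Total = 31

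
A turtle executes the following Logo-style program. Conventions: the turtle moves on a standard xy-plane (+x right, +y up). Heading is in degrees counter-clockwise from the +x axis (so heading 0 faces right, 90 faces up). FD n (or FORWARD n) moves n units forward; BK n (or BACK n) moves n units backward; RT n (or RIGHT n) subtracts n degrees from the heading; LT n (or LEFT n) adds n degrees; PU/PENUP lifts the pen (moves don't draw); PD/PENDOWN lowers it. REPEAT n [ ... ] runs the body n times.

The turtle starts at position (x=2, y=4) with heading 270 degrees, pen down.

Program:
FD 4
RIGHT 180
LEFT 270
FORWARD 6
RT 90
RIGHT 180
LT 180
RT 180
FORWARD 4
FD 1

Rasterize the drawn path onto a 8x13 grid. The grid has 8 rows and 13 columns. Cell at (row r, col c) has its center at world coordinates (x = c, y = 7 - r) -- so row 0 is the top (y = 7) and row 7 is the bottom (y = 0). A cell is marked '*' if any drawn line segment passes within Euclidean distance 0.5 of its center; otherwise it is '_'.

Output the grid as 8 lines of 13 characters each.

Answer: _____________
_____________
________*____
__*_____*____
__*_____*____
__*_____*____
__*_____*____
__*******____

Derivation:
Segment 0: (2,4) -> (2,0)
Segment 1: (2,0) -> (8,-0)
Segment 2: (8,-0) -> (8,4)
Segment 3: (8,4) -> (8,5)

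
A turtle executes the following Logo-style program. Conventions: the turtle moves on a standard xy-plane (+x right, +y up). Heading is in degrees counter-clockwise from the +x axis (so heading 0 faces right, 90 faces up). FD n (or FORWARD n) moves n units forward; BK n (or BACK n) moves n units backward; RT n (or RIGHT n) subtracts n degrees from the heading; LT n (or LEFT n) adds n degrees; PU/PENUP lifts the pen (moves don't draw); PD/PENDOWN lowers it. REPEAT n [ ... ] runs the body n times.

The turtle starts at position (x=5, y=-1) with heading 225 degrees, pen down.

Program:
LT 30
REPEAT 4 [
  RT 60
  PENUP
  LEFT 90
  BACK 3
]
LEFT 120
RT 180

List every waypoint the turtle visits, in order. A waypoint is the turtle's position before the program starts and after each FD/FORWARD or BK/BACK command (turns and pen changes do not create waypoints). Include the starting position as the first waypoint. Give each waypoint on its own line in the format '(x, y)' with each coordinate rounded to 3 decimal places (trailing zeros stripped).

Answer: (5, -1)
(4.224, 1.898)
(2.102, 4.019)
(-0.796, 4.796)
(-3.693, 4.019)

Derivation:
Executing turtle program step by step:
Start: pos=(5,-1), heading=225, pen down
LT 30: heading 225 -> 255
REPEAT 4 [
  -- iteration 1/4 --
  RT 60: heading 255 -> 195
  PU: pen up
  LT 90: heading 195 -> 285
  BK 3: (5,-1) -> (4.224,1.898) [heading=285, move]
  -- iteration 2/4 --
  RT 60: heading 285 -> 225
  PU: pen up
  LT 90: heading 225 -> 315
  BK 3: (4.224,1.898) -> (2.102,4.019) [heading=315, move]
  -- iteration 3/4 --
  RT 60: heading 315 -> 255
  PU: pen up
  LT 90: heading 255 -> 345
  BK 3: (2.102,4.019) -> (-0.796,4.796) [heading=345, move]
  -- iteration 4/4 --
  RT 60: heading 345 -> 285
  PU: pen up
  LT 90: heading 285 -> 15
  BK 3: (-0.796,4.796) -> (-3.693,4.019) [heading=15, move]
]
LT 120: heading 15 -> 135
RT 180: heading 135 -> 315
Final: pos=(-3.693,4.019), heading=315, 0 segment(s) drawn
Waypoints (5 total):
(5, -1)
(4.224, 1.898)
(2.102, 4.019)
(-0.796, 4.796)
(-3.693, 4.019)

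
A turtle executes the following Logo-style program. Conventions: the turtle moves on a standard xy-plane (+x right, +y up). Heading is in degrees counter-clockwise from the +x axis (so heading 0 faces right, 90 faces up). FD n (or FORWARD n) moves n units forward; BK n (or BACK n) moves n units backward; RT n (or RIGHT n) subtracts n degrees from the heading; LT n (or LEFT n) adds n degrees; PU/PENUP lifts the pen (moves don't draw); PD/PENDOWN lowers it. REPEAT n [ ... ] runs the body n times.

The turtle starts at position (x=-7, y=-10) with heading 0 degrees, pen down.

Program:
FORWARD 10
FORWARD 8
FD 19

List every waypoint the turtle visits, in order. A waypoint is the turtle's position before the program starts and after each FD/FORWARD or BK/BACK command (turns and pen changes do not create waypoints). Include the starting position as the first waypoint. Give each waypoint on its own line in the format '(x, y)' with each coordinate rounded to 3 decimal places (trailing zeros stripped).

Executing turtle program step by step:
Start: pos=(-7,-10), heading=0, pen down
FD 10: (-7,-10) -> (3,-10) [heading=0, draw]
FD 8: (3,-10) -> (11,-10) [heading=0, draw]
FD 19: (11,-10) -> (30,-10) [heading=0, draw]
Final: pos=(30,-10), heading=0, 3 segment(s) drawn
Waypoints (4 total):
(-7, -10)
(3, -10)
(11, -10)
(30, -10)

Answer: (-7, -10)
(3, -10)
(11, -10)
(30, -10)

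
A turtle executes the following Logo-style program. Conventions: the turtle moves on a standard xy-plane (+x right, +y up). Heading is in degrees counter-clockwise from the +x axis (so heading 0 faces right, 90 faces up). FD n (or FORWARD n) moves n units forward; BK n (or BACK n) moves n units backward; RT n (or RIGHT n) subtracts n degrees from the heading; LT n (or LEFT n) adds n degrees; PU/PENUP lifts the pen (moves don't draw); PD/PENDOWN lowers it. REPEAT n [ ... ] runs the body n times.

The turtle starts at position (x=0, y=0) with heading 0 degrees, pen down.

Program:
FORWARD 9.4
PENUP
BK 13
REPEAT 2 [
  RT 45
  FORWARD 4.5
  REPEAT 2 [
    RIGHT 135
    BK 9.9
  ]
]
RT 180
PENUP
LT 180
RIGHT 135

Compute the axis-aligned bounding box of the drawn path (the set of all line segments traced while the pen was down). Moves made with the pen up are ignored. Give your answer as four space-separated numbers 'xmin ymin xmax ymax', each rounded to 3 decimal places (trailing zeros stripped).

Executing turtle program step by step:
Start: pos=(0,0), heading=0, pen down
FD 9.4: (0,0) -> (9.4,0) [heading=0, draw]
PU: pen up
BK 13: (9.4,0) -> (-3.6,0) [heading=0, move]
REPEAT 2 [
  -- iteration 1/2 --
  RT 45: heading 0 -> 315
  FD 4.5: (-3.6,0) -> (-0.418,-3.182) [heading=315, move]
  REPEAT 2 [
    -- iteration 1/2 --
    RT 135: heading 315 -> 180
    BK 9.9: (-0.418,-3.182) -> (9.482,-3.182) [heading=180, move]
    -- iteration 2/2 --
    RT 135: heading 180 -> 45
    BK 9.9: (9.482,-3.182) -> (2.482,-10.182) [heading=45, move]
  ]
  -- iteration 2/2 --
  RT 45: heading 45 -> 0
  FD 4.5: (2.482,-10.182) -> (6.982,-10.182) [heading=0, move]
  REPEAT 2 [
    -- iteration 1/2 --
    RT 135: heading 0 -> 225
    BK 9.9: (6.982,-10.182) -> (13.982,-3.182) [heading=225, move]
    -- iteration 2/2 --
    RT 135: heading 225 -> 90
    BK 9.9: (13.982,-3.182) -> (13.982,-13.082) [heading=90, move]
  ]
]
RT 180: heading 90 -> 270
PU: pen up
LT 180: heading 270 -> 90
RT 135: heading 90 -> 315
Final: pos=(13.982,-13.082), heading=315, 1 segment(s) drawn

Segment endpoints: x in {0, 9.4}, y in {0}
xmin=0, ymin=0, xmax=9.4, ymax=0

Answer: 0 0 9.4 0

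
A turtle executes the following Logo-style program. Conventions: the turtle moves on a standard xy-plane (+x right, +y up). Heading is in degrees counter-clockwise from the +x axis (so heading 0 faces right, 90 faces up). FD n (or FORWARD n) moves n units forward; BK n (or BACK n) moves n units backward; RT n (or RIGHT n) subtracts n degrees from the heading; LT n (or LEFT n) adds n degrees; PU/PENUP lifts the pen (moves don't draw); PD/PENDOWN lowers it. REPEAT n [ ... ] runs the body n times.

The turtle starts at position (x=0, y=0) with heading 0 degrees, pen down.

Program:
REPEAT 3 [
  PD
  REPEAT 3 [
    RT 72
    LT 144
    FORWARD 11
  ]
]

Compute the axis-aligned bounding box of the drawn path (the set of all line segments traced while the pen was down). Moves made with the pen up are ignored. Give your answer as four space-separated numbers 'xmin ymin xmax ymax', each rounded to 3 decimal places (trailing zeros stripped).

Answer: -14.399 0 3.399 16.927

Derivation:
Executing turtle program step by step:
Start: pos=(0,0), heading=0, pen down
REPEAT 3 [
  -- iteration 1/3 --
  PD: pen down
  REPEAT 3 [
    -- iteration 1/3 --
    RT 72: heading 0 -> 288
    LT 144: heading 288 -> 72
    FD 11: (0,0) -> (3.399,10.462) [heading=72, draw]
    -- iteration 2/3 --
    RT 72: heading 72 -> 0
    LT 144: heading 0 -> 144
    FD 11: (3.399,10.462) -> (-5.5,16.927) [heading=144, draw]
    -- iteration 3/3 --
    RT 72: heading 144 -> 72
    LT 144: heading 72 -> 216
    FD 11: (-5.5,16.927) -> (-14.399,10.462) [heading=216, draw]
  ]
  -- iteration 2/3 --
  PD: pen down
  REPEAT 3 [
    -- iteration 1/3 --
    RT 72: heading 216 -> 144
    LT 144: heading 144 -> 288
    FD 11: (-14.399,10.462) -> (-11,0) [heading=288, draw]
    -- iteration 2/3 --
    RT 72: heading 288 -> 216
    LT 144: heading 216 -> 0
    FD 11: (-11,0) -> (0,0) [heading=0, draw]
    -- iteration 3/3 --
    RT 72: heading 0 -> 288
    LT 144: heading 288 -> 72
    FD 11: (0,0) -> (3.399,10.462) [heading=72, draw]
  ]
  -- iteration 3/3 --
  PD: pen down
  REPEAT 3 [
    -- iteration 1/3 --
    RT 72: heading 72 -> 0
    LT 144: heading 0 -> 144
    FD 11: (3.399,10.462) -> (-5.5,16.927) [heading=144, draw]
    -- iteration 2/3 --
    RT 72: heading 144 -> 72
    LT 144: heading 72 -> 216
    FD 11: (-5.5,16.927) -> (-14.399,10.462) [heading=216, draw]
    -- iteration 3/3 --
    RT 72: heading 216 -> 144
    LT 144: heading 144 -> 288
    FD 11: (-14.399,10.462) -> (-11,0) [heading=288, draw]
  ]
]
Final: pos=(-11,0), heading=288, 9 segment(s) drawn

Segment endpoints: x in {-14.399, -11, -11, -5.5, -5.5, 0, 0, 3.399, 3.399}, y in {0, 0, 0, 10.462, 10.462, 10.462, 10.462, 16.927}
xmin=-14.399, ymin=0, xmax=3.399, ymax=16.927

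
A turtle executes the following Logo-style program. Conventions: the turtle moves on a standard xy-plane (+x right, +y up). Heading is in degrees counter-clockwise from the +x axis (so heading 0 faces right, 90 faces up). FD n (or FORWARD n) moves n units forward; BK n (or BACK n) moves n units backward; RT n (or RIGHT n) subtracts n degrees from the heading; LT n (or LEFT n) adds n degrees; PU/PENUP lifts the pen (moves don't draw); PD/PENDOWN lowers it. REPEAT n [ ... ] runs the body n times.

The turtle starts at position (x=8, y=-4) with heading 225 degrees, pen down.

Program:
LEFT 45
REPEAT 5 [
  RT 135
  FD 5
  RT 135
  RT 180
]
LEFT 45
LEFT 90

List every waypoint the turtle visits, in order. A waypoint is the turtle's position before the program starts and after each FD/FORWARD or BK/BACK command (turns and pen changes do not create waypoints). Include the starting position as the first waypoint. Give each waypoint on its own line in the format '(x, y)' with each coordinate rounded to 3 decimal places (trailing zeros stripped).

Executing turtle program step by step:
Start: pos=(8,-4), heading=225, pen down
LT 45: heading 225 -> 270
REPEAT 5 [
  -- iteration 1/5 --
  RT 135: heading 270 -> 135
  FD 5: (8,-4) -> (4.464,-0.464) [heading=135, draw]
  RT 135: heading 135 -> 0
  RT 180: heading 0 -> 180
  -- iteration 2/5 --
  RT 135: heading 180 -> 45
  FD 5: (4.464,-0.464) -> (8,3.071) [heading=45, draw]
  RT 135: heading 45 -> 270
  RT 180: heading 270 -> 90
  -- iteration 3/5 --
  RT 135: heading 90 -> 315
  FD 5: (8,3.071) -> (11.536,-0.464) [heading=315, draw]
  RT 135: heading 315 -> 180
  RT 180: heading 180 -> 0
  -- iteration 4/5 --
  RT 135: heading 0 -> 225
  FD 5: (11.536,-0.464) -> (8,-4) [heading=225, draw]
  RT 135: heading 225 -> 90
  RT 180: heading 90 -> 270
  -- iteration 5/5 --
  RT 135: heading 270 -> 135
  FD 5: (8,-4) -> (4.464,-0.464) [heading=135, draw]
  RT 135: heading 135 -> 0
  RT 180: heading 0 -> 180
]
LT 45: heading 180 -> 225
LT 90: heading 225 -> 315
Final: pos=(4.464,-0.464), heading=315, 5 segment(s) drawn
Waypoints (6 total):
(8, -4)
(4.464, -0.464)
(8, 3.071)
(11.536, -0.464)
(8, -4)
(4.464, -0.464)

Answer: (8, -4)
(4.464, -0.464)
(8, 3.071)
(11.536, -0.464)
(8, -4)
(4.464, -0.464)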